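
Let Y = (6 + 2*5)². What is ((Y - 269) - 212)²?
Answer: 50625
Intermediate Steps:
Y = 256 (Y = (6 + 10)² = 16² = 256)
((Y - 269) - 212)² = ((256 - 269) - 212)² = (-13 - 212)² = (-225)² = 50625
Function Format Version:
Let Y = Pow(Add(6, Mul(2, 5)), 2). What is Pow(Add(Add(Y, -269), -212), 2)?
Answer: 50625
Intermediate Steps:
Y = 256 (Y = Pow(Add(6, 10), 2) = Pow(16, 2) = 256)
Pow(Add(Add(Y, -269), -212), 2) = Pow(Add(Add(256, -269), -212), 2) = Pow(Add(-13, -212), 2) = Pow(-225, 2) = 50625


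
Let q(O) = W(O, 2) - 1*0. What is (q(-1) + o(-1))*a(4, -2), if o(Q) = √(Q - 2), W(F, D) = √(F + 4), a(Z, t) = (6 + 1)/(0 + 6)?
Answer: 7*√3*(1 + I)/6 ≈ 2.0207 + 2.0207*I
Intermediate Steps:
a(Z, t) = 7/6
W(F, D) = √(4 + F)
o(Q) = √(-2 + Q)
q(O) = √(4 + O) (q(O) = √(4 + O) - 1*0 = √(4 + O) + 0 = √(4 + O))
(q(-1) + o(-1))*a(4, -2) = (√(4 - 1) + √(-2 - 1))*(7/6) = (√3 + √(-3))*(7/6) = (√3 + I*√3)*(7/6) = 7*√3/6 + 7*I*√3/6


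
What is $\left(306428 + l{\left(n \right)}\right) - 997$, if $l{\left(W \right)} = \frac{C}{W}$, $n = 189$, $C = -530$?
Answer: $\frac{57725929}{189} \approx 3.0543 \cdot 10^{5}$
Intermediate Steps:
$l{\left(W \right)} = - \frac{530}{W}$
$\left(306428 + l{\left(n \right)}\right) - 997 = \left(306428 - \frac{530}{189}\right) - 997 = \frac{57914362}{189} - 997 = \frac{57725929}{189}$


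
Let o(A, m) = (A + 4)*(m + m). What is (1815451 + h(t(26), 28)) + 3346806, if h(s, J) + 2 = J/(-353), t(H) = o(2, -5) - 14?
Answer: 1822275987/353 ≈ 5.1623e+6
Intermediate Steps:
o(A, m) = 2*m*(4 + A) (o(A, m) = (4 + A)*(2*m) = 2*m*(4 + A))
t(H) = -74 (t(H) = 2*(-5)*(4 + 2) - 14 = 2*(-5)*6 - 14 = -60 - 14 = -74)
h(s, J) = -2 - J/353 (h(s, J) = -2 + J/(-353) = -2 + J*(-1/353) = -2 - J/353)
(1815451 + h(t(26), 28)) + 3346806 = (1815451 + (-2 - 1/353*28)) + 3346806 = (1815451 + (-2 - 28/353)) + 3346806 = (1815451 - 734/353) + 3346806 = 640853469/353 + 3346806 = 1822275987/353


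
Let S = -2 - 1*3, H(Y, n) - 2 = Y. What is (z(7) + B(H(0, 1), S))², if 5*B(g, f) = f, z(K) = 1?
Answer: 0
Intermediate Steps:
H(Y, n) = 2 + Y
S = -5 (S = -2 - 3 = -5)
B(g, f) = f/5
(z(7) + B(H(0, 1), S))² = (1 + (⅕)*(-5))² = (1 - 1)² = 0² = 0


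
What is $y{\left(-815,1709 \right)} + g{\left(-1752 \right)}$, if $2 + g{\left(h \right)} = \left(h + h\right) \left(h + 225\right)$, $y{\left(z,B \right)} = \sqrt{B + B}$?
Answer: $5350606 + \sqrt{3418} \approx 5.3507 \cdot 10^{6}$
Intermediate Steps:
$y{\left(z,B \right)} = \sqrt{2} \sqrt{B}$ ($y{\left(z,B \right)} = \sqrt{2 B} = \sqrt{2} \sqrt{B}$)
$g{\left(h \right)} = -2 + 2 h \left(225 + h\right)$ ($g{\left(h \right)} = -2 + \left(h + h\right) \left(h + 225\right) = -2 + 2 h \left(225 + h\right)$)
$y{\left(-815,1709 \right)} + g{\left(-1752 \right)} = \sqrt{2} \sqrt{1709} + \left(-2 + 2 \left(-1752\right)^{2} + 450 \left(-1752\right)\right) = \sqrt{3418} - -5350606 = \sqrt{3418} + 5350606 = 5350606 + \sqrt{3418}$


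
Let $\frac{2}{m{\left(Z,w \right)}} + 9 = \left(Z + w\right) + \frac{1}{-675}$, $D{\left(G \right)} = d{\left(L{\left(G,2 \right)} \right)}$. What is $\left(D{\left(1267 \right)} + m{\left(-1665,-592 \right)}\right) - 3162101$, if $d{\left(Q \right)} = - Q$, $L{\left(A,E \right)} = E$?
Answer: $- \frac{4836597807103}{1529551} \approx -3.1621 \cdot 10^{6}$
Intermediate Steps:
$D{\left(G \right)} = -2$ ($D{\left(G \right)} = \left(-1\right) 2 = -2$)
$m{\left(Z,w \right)} = \frac{2}{- \frac{6076}{675} + Z + w}$ ($m{\left(Z,w \right)} = \frac{2}{-9 + \left(\left(Z + w\right) + \frac{1}{-675}\right)} = \frac{2}{-9 - \left(\frac{1}{675} - Z - w\right)} = \frac{2}{-9 + \left(- \frac{1}{675} + Z + w\right)} = \frac{2}{- \frac{6076}{675} + Z + w}$)
$\left(D{\left(1267 \right)} + m{\left(-1665,-592 \right)}\right) - 3162101 = \left(-2 + \frac{1350}{-6076 + 675 \left(-1665\right) + 675 \left(-592\right)}\right) - 3162101 = \left(-2 + \frac{1350}{-6076 - 1123875 - 399600}\right) - 3162101 = \left(-2 + \frac{1350}{-1529551}\right) - 3162101 = \left(-2 + 1350 \left(- \frac{1}{1529551}\right)\right) - 3162101 = \left(-2 - \frac{1350}{1529551}\right) - 3162101 = - \frac{3060452}{1529551} - 3162101 = - \frac{4836597807103}{1529551}$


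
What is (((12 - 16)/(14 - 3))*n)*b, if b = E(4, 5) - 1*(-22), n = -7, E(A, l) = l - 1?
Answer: 728/11 ≈ 66.182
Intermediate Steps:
E(A, l) = -1 + l
b = 26 (b = (-1 + 5) - 1*(-22) = 4 + 22 = 26)
(((12 - 16)/(14 - 3))*n)*b = (((12 - 16)/(14 - 3))*(-7))*26 = (-4/11*(-7))*26 = (-4*1/11*(-7))*26 = -4/11*(-7)*26 = (28/11)*26 = 728/11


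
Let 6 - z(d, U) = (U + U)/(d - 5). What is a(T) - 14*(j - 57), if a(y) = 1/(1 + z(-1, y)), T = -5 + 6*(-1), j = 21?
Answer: 5043/10 ≈ 504.30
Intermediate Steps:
z(d, U) = 6 - 2*U/(-5 + d) (z(d, U) = 6 - (U + U)/(d - 5) = 6 - 2*U/(-5 + d))
T = -11 (T = -5 - 6 = -11)
a(y) = 1/(7 + y/3) (a(y) = 1/(1 + 2*(-15 - y + 3*(-1))/(-5 - 1)) = 1/(1 + 2*(-15 - y - 3)/(-6)) = 1/(1 + 2*(-1/6)*(-18 - y)) = 1/(1 + (6 + y/3)) = 1/(7 + y/3))
a(T) - 14*(j - 57) = 3/(21 - 11) - 14*(21 - 57) = 3/10 - 14*(-36) = 3*(1/10) + 504 = 3/10 + 504 = 5043/10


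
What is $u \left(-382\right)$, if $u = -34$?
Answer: $12988$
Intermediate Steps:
$u \left(-382\right) = \left(-34\right) \left(-382\right) = 12988$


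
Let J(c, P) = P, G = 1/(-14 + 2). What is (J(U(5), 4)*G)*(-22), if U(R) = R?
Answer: 22/3 ≈ 7.3333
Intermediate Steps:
G = -1/12 (G = 1/(-12) = -1/12 ≈ -0.083333)
(J(U(5), 4)*G)*(-22) = (4*(-1/12))*(-22) = -⅓*(-22) = 22/3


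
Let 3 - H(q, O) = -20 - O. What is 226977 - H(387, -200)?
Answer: 227154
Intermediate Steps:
H(q, O) = 23 + O (H(q, O) = 3 - (-20 - O) = 3 + (20 + O) = 23 + O)
226977 - H(387, -200) = 226977 - (23 - 200) = 226977 - 1*(-177) = 226977 + 177 = 227154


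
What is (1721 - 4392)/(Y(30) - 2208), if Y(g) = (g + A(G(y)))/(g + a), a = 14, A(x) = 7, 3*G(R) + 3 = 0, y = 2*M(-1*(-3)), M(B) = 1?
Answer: 117524/97115 ≈ 1.2102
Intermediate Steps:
y = 2 (y = 2*1 = 2)
G(R) = -1 (G(R) = -1 + (1/3)*0 = -1 + 0 = -1)
Y(g) = (7 + g)/(14 + g) (Y(g) = (g + 7)/(g + 14) = (7 + g)/(14 + g))
(1721 - 4392)/(Y(30) - 2208) = (1721 - 4392)/((7 + 30)/(14 + 30) - 2208) = -2671/(37/44 - 2208) = -2671/(-97115/44) = -2671*(-44/97115) = 117524/97115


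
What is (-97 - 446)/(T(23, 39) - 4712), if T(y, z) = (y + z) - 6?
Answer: 181/1552 ≈ 0.11662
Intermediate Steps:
T(y, z) = -6 + y + z
(-97 - 446)/(T(23, 39) - 4712) = (-97 - 446)/((-6 + 23 + 39) - 4712) = -543/(56 - 4712) = -543/(-4656) = -543*(-1/4656) = 181/1552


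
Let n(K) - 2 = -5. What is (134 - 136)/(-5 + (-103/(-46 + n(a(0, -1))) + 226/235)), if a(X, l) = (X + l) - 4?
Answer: 11515/11148 ≈ 1.0329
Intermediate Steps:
a(X, l) = -4 + X + l
n(K) = -3 (n(K) = 2 - 5 = -3)
(134 - 136)/(-5 + (-103/(-46 + n(a(0, -1))) + 226/235)) = (134 - 136)/(-5 + (-103/(-46 - 3) + 226/235)) = -2/(-5 + (-103/(-49) + 226*(1/235))) = -2/(-5 + (-103*(-1/49) + 226/235)) = -2/(-5 + (103/49 + 226/235)) = -2/(-5 + 35279/11515) = -2/(-22296/11515) = -2*(-11515/22296) = 11515/11148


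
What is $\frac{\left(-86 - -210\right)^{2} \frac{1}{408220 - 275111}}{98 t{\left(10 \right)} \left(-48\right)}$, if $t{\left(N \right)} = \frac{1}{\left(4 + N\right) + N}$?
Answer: $- \frac{3844}{6522341} \approx -0.00058936$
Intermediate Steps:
$t{\left(N \right)} = \frac{1}{4 + 2 N}$
$\frac{\left(-86 - -210\right)^{2} \frac{1}{408220 - 275111}}{98 t{\left(10 \right)} \left(-48\right)} = \frac{\left(-86 - -210\right)^{2} \frac{1}{408220 - 275111}}{98 \frac{1}{2 \left(2 + 10\right)} \left(-48\right)} = \frac{\left(-86 + 210\right)^{2} \frac{1}{408220 - 275111}}{98 \frac{1}{2 \cdot 12} \left(-48\right)} = \frac{124^{2} \cdot \frac{1}{133109}}{98 \cdot \frac{1}{2} \cdot \frac{1}{12} \left(-48\right)} = \frac{15376 \cdot \frac{1}{133109}}{98 \cdot \frac{1}{24} \left(-48\right)} = \frac{15376}{133109 \cdot \frac{49}{12} \left(-48\right)} = \frac{15376}{133109 \left(-196\right)} = \frac{15376}{133109} \left(- \frac{1}{196}\right) = - \frac{3844}{6522341}$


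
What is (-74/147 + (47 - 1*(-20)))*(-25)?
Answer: -244375/147 ≈ -1662.4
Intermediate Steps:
(-74/147 + (47 - 1*(-20)))*(-25) = (-74*1/147 + (47 + 20))*(-25) = (-74/147 + 67)*(-25) = (9775/147)*(-25) = -244375/147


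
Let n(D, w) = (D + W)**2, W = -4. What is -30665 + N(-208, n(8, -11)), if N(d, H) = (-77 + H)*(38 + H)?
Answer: -33959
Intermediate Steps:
n(D, w) = (-4 + D)**2 (n(D, w) = (D - 4)**2 = (-4 + D)**2)
-30665 + N(-208, n(8, -11)) = -30665 + (-2926 + ((-4 + 8)**2)**2 - 39*(-4 + 8)**2) = -30665 + (-2926 + (4**2)**2 - 39*4**2) = -30665 + (-2926 + 16**2 - 39*16) = -30665 + (-2926 + 256 - 624) = -30665 - 3294 = -33959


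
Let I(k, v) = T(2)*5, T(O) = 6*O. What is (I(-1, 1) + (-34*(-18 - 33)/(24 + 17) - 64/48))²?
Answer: 154206724/15129 ≈ 10193.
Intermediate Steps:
I(k, v) = 60 (I(k, v) = (6*2)*5 = 12*5 = 60)
(I(-1, 1) + (-34*(-18 - 33)/(24 + 17) - 64/48))² = (60 + (-34*(-18 - 33)/(24 + 17) - 64/48))² = (60 + (-34/(41/(-51)) - 64*1/48))² = (60 + (-34/(41*(-1/51)) - 4/3))² = (60 + (-34/(-41/51) - 4/3))² = (60 + (-34*(-51/41) - 4/3))² = (60 + (1734/41 - 4/3))² = (60 + 5038/123)² = (12418/123)² = 154206724/15129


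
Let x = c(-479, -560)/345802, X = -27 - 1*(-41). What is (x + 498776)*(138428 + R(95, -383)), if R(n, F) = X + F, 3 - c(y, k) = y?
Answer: 11906052072841603/172901 ≈ 6.8861e+10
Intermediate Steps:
c(y, k) = 3 - y
X = 14 (X = -27 + 41 = 14)
x = 241/172901 (x = (3 - 1*(-479))/345802 = (3 + 479)*(1/345802) = 482*(1/345802) = 241/172901 ≈ 0.0013939)
R(n, F) = 14 + F
(x + 498776)*(138428 + R(95, -383)) = (241/172901 + 498776)*(138428 + (14 - 383)) = 86238869417*(138428 - 369)/172901 = (86238869417/172901)*138059 = 11906052072841603/172901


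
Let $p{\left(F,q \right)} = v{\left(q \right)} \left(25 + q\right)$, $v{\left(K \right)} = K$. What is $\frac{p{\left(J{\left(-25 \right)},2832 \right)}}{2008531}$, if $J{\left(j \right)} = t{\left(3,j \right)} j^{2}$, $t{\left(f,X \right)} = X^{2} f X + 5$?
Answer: $\frac{8091024}{2008531} \approx 4.0283$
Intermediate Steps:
$t{\left(f,X \right)} = 5 + f X^{3}$ ($t{\left(f,X \right)} = f X^{2} X + 5 = f X^{3} + 5 = 5 + f X^{3}$)
$J{\left(j \right)} = j^{2} \left(5 + 3 j^{3}\right)$ ($J{\left(j \right)} = \left(5 + 3 j^{3}\right) j^{2} = j^{2} \left(5 + 3 j^{3}\right)$)
$p{\left(F,q \right)} = q \left(25 + q\right)$
$\frac{p{\left(J{\left(-25 \right)},2832 \right)}}{2008531} = \frac{2832 \left(25 + 2832\right)}{2008531} = 2832 \cdot 2857 \cdot \frac{1}{2008531} = 8091024 \cdot \frac{1}{2008531} = \frac{8091024}{2008531}$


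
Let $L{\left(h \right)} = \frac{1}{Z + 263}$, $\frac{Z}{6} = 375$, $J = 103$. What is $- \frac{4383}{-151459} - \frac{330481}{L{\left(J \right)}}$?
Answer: $- \frac{125786510626244}{151459} \approx -8.305 \cdot 10^{8}$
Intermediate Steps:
$Z = 2250$ ($Z = 6 \cdot 375 = 2250$)
$L{\left(h \right)} = \frac{1}{2513}$ ($L{\left(h \right)} = \frac{1}{2250 + 263} = \frac{1}{2513}$)
$- \frac{4383}{-151459} - \frac{330481}{L{\left(J \right)}} = - \frac{4383}{-151459} - 330481 \frac{1}{\frac{1}{2513}} = \left(-4383\right) \left(- \frac{1}{151459}\right) - 830498753 = \frac{4383}{151459} - 830498753 = - \frac{125786510626244}{151459}$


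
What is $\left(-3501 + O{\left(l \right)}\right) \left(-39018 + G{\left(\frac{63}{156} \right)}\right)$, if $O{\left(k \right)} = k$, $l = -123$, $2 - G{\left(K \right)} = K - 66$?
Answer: $\frac{1835031426}{13} \approx 1.4116 \cdot 10^{8}$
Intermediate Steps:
$G{\left(K \right)} = 68 - K$ ($G{\left(K \right)} = 2 - \left(K - 66\right) = 2 - \left(-66 + K\right) = 68 - K$)
$\left(-3501 + O{\left(l \right)}\right) \left(-39018 + G{\left(\frac{63}{156} \right)}\right) = \left(-3501 - 123\right) \left(-39018 + \left(68 - \frac{63}{156}\right)\right) = - 3624 \left(-39018 + \left(68 - 63 \cdot \frac{1}{156}\right)\right) = - 3624 \left(-39018 + \left(68 - \frac{21}{52}\right)\right) = - 3624 \left(-39018 + \frac{3515}{52}\right) = \left(-3624\right) \left(- \frac{2025421}{52}\right) = \frac{1835031426}{13}$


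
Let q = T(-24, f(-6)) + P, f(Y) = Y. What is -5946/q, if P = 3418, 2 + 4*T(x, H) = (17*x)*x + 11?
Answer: -23784/23473 ≈ -1.0132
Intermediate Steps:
T(x, H) = 9/4 + 17*x²/4 (T(x, H) = -½ + ((17*x)*x + 11)/4 = -½ + (17*x² + 11)/4 = -½ + (11 + 17*x²)/4 = -½ + (11/4 + 17*x²/4) = 9/4 + 17*x²/4)
q = 23473/4 (q = (9/4 + (17/4)*(-24)²) + 3418 = (9/4 + (17/4)*576) + 3418 = (9/4 + 2448) + 3418 = 9801/4 + 3418 = 23473/4 ≈ 5868.3)
-5946/q = -5946/23473/4 = -5946*4/23473 = -23784/23473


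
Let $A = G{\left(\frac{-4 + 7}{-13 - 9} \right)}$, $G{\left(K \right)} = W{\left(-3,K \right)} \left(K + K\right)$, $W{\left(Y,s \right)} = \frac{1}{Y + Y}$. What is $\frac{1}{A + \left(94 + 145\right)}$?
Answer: $\frac{22}{5259} \approx 0.0041833$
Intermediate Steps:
$W{\left(Y,s \right)} = \frac{1}{2 Y}$
$G{\left(K \right)} = - \frac{K}{3}$ ($G{\left(K \right)} = \frac{1}{2 \left(-3\right)} \left(K + K\right) = \frac{1}{2} \left(- \frac{1}{3}\right) 2 K = - \frac{2 K}{6} = - \frac{K}{3}$)
$A = \frac{1}{22}$ ($A = - \frac{\left(-4 + 7\right) \frac{1}{-13 - 9}}{3} = - \frac{3 \frac{1}{-22}}{3} = - \frac{3 \left(- \frac{1}{22}\right)}{3} = \left(- \frac{1}{3}\right) \left(- \frac{3}{22}\right) = \frac{1}{22} \approx 0.045455$)
$\frac{1}{A + \left(94 + 145\right)} = \frac{1}{\frac{1}{22} + \left(94 + 145\right)} = \frac{1}{\frac{1}{22} + 239} = \frac{1}{\frac{5259}{22}} = \frac{22}{5259}$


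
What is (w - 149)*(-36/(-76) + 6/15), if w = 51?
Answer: -8134/95 ≈ -85.621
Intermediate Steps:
(w - 149)*(-36/(-76) + 6/15) = (51 - 149)*(-36/(-76) + 6/15) = -98*(-36*(-1/76) + 6*(1/15)) = -98*(9/19 + ⅖) = -98*83/95 = -8134/95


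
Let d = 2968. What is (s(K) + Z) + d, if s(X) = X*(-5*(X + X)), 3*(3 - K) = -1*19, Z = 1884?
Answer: 35828/9 ≈ 3980.9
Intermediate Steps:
K = 28/3 (K = 3 - (-1)*19/3 = 3 - 1/3*(-19) = 3 + 19/3 = 28/3 ≈ 9.3333)
s(X) = -10*X**2 (s(X) = X*(-10*X) = -10*X**2)
(s(K) + Z) + d = (-10*(28/3)**2 + 1884) + 2968 = (-10*784/9 + 1884) + 2968 = (-7840/9 + 1884) + 2968 = 9116/9 + 2968 = 35828/9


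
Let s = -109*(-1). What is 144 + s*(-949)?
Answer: -103297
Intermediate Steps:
s = 109
144 + s*(-949) = 144 + 109*(-949) = 144 - 103441 = -103297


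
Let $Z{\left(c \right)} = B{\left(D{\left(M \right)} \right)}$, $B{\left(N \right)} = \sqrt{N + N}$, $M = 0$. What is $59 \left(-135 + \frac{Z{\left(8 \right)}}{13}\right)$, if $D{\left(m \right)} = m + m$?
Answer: $-7965$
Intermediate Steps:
$D{\left(m \right)} = 2 m$
$B{\left(N \right)} = \sqrt{2} \sqrt{N}$ ($B{\left(N \right)} = \sqrt{2 N} = \sqrt{2} \sqrt{N}$)
$Z{\left(c \right)} = 0$ ($Z{\left(c \right)} = \sqrt{2} \sqrt{2 \cdot 0} = \sqrt{2} \sqrt{0} = \sqrt{2} \cdot 0 = 0$)
$59 \left(-135 + \frac{Z{\left(8 \right)}}{13}\right) = 59 \left(-135 + \frac{0}{13}\right) = 59 \left(-135 + 0 \cdot \frac{1}{13}\right) = 59 \left(-135 + 0\right) = 59 \left(-135\right) = -7965$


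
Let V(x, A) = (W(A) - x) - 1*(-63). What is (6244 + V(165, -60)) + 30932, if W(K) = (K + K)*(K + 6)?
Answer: 43554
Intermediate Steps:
W(K) = 2*K*(6 + K) (W(K) = (2*K)*(6 + K) = 2*K*(6 + K))
V(x, A) = 63 - x + 2*A*(6 + A) (V(x, A) = (2*A*(6 + A) - x) - 1*(-63) = (-x + 2*A*(6 + A)) + 63 = 63 - x + 2*A*(6 + A))
(6244 + V(165, -60)) + 30932 = (6244 + (63 - 1*165 + 2*(-60)*(6 - 60))) + 30932 = (6244 + (63 - 165 + 2*(-60)*(-54))) + 30932 = (6244 + (63 - 165 + 6480)) + 30932 = (6244 + 6378) + 30932 = 12622 + 30932 = 43554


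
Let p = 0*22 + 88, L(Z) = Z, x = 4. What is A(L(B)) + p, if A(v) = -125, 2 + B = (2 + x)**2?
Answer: -37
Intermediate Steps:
B = 34 (B = -2 + (2 + 4)**2 = -2 + 6**2 = -2 + 36 = 34)
p = 88 (p = 0 + 88 = 88)
A(L(B)) + p = -125 + 88 = -37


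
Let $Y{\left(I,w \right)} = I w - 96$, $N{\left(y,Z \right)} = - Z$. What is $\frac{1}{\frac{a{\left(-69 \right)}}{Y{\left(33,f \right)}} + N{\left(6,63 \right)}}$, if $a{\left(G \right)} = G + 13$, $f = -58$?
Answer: $- \frac{1005}{63287} \approx -0.01588$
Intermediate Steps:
$Y{\left(I,w \right)} = -96 + I w$
$a{\left(G \right)} = 13 + G$
$\frac{1}{\frac{a{\left(-69 \right)}}{Y{\left(33,f \right)}} + N{\left(6,63 \right)}} = \frac{1}{\frac{13 - 69}{-96 + 33 \left(-58\right)} - 63} = \frac{1}{- \frac{56}{-96 - 1914} - 63} = \frac{1}{- \frac{56}{-2010} - 63} = \frac{1}{\left(-56\right) \left(- \frac{1}{2010}\right) - 63} = \frac{1}{\frac{28}{1005} - 63} = \frac{1}{- \frac{63287}{1005}} = - \frac{1005}{63287}$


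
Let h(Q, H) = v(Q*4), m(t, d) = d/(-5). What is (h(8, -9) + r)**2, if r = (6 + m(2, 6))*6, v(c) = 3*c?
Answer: 389376/25 ≈ 15575.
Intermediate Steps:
m(t, d) = -d/5 (m(t, d) = d*(-1/5) = -d/5)
h(Q, H) = 12*Q (h(Q, H) = 3*(Q*4) = 3*(4*Q) = 12*Q)
r = 144/5 (r = (6 - 1/5*6)*6 = (6 - 6/5)*6 = (24/5)*6 = 144/5 ≈ 28.800)
(h(8, -9) + r)**2 = (12*8 + 144/5)**2 = (96 + 144/5)**2 = (624/5)**2 = 389376/25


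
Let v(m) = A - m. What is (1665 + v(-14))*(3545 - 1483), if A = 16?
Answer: 3495090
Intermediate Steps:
v(m) = 16 - m
(1665 + v(-14))*(3545 - 1483) = (1665 + (16 - 1*(-14)))*(3545 - 1483) = (1665 + (16 + 14))*2062 = (1665 + 30)*2062 = 1695*2062 = 3495090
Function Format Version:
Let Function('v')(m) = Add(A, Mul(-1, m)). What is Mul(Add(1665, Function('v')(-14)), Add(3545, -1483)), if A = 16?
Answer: 3495090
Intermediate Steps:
Function('v')(m) = Add(16, Mul(-1, m))
Mul(Add(1665, Function('v')(-14)), Add(3545, -1483)) = Mul(Add(1665, Add(16, Mul(-1, -14))), Add(3545, -1483)) = Mul(Add(1665, Add(16, 14)), 2062) = Mul(Add(1665, 30), 2062) = Mul(1695, 2062) = 3495090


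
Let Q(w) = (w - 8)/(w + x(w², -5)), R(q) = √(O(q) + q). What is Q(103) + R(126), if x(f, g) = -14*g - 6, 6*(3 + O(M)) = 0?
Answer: 95/167 + √123 ≈ 11.659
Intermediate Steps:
O(M) = -3 (O(M) = -3 + (⅙)*0 = -3 + 0 = -3)
R(q) = √(-3 + q)
x(f, g) = -6 - 14*g
Q(w) = (-8 + w)/(64 + w) (Q(w) = (w - 8)/(w + (-6 - 14*(-5))) = (-8 + w)/(w + (-6 + 70)) = (-8 + w)/(w + 64) = (-8 + w)/(64 + w))
Q(103) + R(126) = (-8 + 103)/(64 + 103) + √(-3 + 126) = 95/167 + √123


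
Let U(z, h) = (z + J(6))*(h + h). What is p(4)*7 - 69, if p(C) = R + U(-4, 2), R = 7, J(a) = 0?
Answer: -132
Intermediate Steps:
U(z, h) = 2*h*z (U(z, h) = (z + 0)*(h + h) = z*(2*h) = 2*h*z)
p(C) = -9 (p(C) = 7 + 2*2*(-4) = 7 - 16 = -9)
p(4)*7 - 69 = -9*7 - 69 = -63 - 69 = -132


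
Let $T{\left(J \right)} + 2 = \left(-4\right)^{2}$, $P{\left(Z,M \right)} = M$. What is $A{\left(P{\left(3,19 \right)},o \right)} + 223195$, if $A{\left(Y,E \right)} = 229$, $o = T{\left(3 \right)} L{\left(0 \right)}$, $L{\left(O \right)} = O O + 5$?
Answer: $223424$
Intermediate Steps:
$L{\left(O \right)} = 5 + O^{2}$ ($L{\left(O \right)} = O^{2} + 5 = 5 + O^{2}$)
$T{\left(J \right)} = 14$ ($T{\left(J \right)} = -2 + \left(-4\right)^{2} = -2 + 16 = 14$)
$o = 70$ ($o = 14 \left(5 + 0^{2}\right) = 14 \left(5 + 0\right) = 14 \cdot 5 = 70$)
$A{\left(P{\left(3,19 \right)},o \right)} + 223195 = 229 + 223195 = 223424$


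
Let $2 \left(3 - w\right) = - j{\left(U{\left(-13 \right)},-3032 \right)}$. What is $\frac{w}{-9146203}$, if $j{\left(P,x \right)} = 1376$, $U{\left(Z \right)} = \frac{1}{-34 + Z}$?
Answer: $- \frac{691}{9146203} \approx -7.5551 \cdot 10^{-5}$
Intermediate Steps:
$w = 691$ ($w = 3 - \frac{\left(-1\right) 1376}{2} = 3 - -688 = 3 + 688 = 691$)
$\frac{w}{-9146203} = \frac{691}{-9146203} = 691 \left(- \frac{1}{9146203}\right) = - \frac{691}{9146203}$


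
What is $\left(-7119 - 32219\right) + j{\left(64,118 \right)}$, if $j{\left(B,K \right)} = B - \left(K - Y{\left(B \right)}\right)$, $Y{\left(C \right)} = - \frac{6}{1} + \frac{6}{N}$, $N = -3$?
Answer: $-39400$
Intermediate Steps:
$Y{\left(C \right)} = -8$ ($Y{\left(C \right)} = - \frac{6}{1} + \frac{6}{-3} = \left(-6\right) 1 + 6 \left(- \frac{1}{3}\right) = -6 - 2 = -8$)
$j{\left(B,K \right)} = -8 + B - K$ ($j{\left(B,K \right)} = B - \left(8 + K\right) = -8 + B - K$)
$\left(-7119 - 32219\right) + j{\left(64,118 \right)} = \left(-7119 - 32219\right) - 62 = -39338 - 62 = -39400$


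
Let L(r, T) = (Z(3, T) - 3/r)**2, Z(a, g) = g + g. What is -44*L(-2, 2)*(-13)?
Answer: 17303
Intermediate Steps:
Z(a, g) = 2*g
L(r, T) = (-3/r + 2*T)**2 (L(r, T) = (2*T - 3/r)**2 = (-3/r + 2*T)**2)
-44*L(-2, 2)*(-13) = -44*(-3 + 2*2*(-2))**2/(-2)**2*(-13) = -11*(-3 - 8)**2*(-13) = -11*(-11)**2*(-13) = -11*121*(-13) = -44*121/4*(-13) = -1331*(-13) = 17303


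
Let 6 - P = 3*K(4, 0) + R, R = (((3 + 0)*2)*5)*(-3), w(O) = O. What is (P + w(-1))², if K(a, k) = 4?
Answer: 6889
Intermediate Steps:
R = -90 (R = ((3*2)*5)*(-3) = (6*5)*(-3) = 30*(-3) = -90)
P = 84 (P = 6 - (3*4 - 90) = 6 - (12 - 90) = 6 - 1*(-78) = 6 + 78 = 84)
(P + w(-1))² = (84 - 1)² = 83² = 6889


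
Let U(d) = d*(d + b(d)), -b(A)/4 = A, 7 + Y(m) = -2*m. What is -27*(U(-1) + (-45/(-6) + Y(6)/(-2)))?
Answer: -378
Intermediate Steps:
Y(m) = -7 - 2*m
b(A) = -4*A
U(d) = -3*d² (U(d) = d*(d - 4*d) = d*(-3*d) = -3*d²)
-27*(U(-1) + (-45/(-6) + Y(6)/(-2))) = -27*(-3*(-1)² + (-45/(-6) + (-7 - 2*6)/(-2))) = -27*(-3*1 + (-45*(-⅙) + (-7 - 12)*(-½))) = -27*(-3 + (15/2 - 19*(-½))) = -27*(-3 + (15/2 + 19/2)) = -27*(-3 + 17) = -27*14 = -378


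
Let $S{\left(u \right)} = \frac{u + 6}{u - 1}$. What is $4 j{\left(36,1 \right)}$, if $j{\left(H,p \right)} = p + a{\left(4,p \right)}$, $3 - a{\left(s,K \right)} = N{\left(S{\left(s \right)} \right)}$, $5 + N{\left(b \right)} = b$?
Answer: $\frac{68}{3} \approx 22.667$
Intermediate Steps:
$S{\left(u \right)} = \frac{6 + u}{-1 + u}$
$N{\left(b \right)} = -5 + b$
$a{\left(s,K \right)} = 8 - \frac{6 + s}{-1 + s}$ ($a{\left(s,K \right)} = 3 - \left(-5 + \frac{6 + s}{-1 + s}\right) = 3 + \left(5 - \frac{6 + s}{-1 + s}\right) = 8 - \frac{6 + s}{-1 + s}$)
$j{\left(H,p \right)} = \frac{14}{3} + p$ ($j{\left(H,p \right)} = p + \frac{7 \left(-2 + 4\right)}{-1 + 4} = p + 7 \cdot \frac{1}{3} \cdot 2 = p + \frac{14}{3} = \frac{14}{3} + p$)
$4 j{\left(36,1 \right)} = 4 \left(\frac{14}{3} + 1\right) = 4 \cdot \frac{17}{3} = \frac{68}{3}$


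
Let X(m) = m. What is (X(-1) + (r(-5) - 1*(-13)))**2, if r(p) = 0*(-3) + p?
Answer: 49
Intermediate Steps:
r(p) = p (r(p) = 0 + p = p)
(X(-1) + (r(-5) - 1*(-13)))**2 = (-1 + (-5 - 1*(-13)))**2 = (-1 + (-5 + 13))**2 = (-1 + 8)**2 = 7**2 = 49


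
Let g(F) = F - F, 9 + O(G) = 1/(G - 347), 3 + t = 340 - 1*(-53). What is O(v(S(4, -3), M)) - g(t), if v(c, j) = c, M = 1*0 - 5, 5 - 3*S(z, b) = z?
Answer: -9363/1040 ≈ -9.0029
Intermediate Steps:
S(z, b) = 5/3 - z/3
M = -5 (M = 0 - 5 = -5)
t = 390 (t = -3 + (340 - 1*(-53)) = -3 + (340 + 53) = -3 + 393 = 390)
O(G) = -9 + 1/(-347 + G) (O(G) = -9 + 1/(G - 347) = -9 + 1/(-347 + G))
g(F) = 0
O(v(S(4, -3), M)) - g(t) = (3124 - 9*(5/3 - ⅓*4))/(-347 + (5/3 - ⅓*4)) - 1*0 = (3124 - 9*(5/3 - 4/3))/(-347 + (5/3 - 4/3)) + 0 = (3124 - 9*⅓)/(-347 + ⅓) + 0 = (3124 - 3)/(-1040/3) + 0 = -3/1040*3121 + 0 = -9363/1040 + 0 = -9363/1040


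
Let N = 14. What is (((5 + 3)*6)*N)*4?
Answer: 2688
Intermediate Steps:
(((5 + 3)*6)*N)*4 = (((5 + 3)*6)*14)*4 = ((8*6)*14)*4 = (48*14)*4 = 672*4 = 2688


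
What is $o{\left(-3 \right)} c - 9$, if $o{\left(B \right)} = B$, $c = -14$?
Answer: $33$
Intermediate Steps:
$o{\left(-3 \right)} c - 9 = \left(-3\right) \left(-14\right) - 9 = 42 - 9 = 33$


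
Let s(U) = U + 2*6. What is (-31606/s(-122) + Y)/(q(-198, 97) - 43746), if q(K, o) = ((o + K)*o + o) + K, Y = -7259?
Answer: 191721/1475210 ≈ 0.12996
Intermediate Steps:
s(U) = 12 + U (s(U) = U + 12 = 12 + U)
q(K, o) = K + o + o*(K + o) (q(K, o) = ((K + o)*o + o) + K = (o*(K + o) + o) + K = (o + o*(K + o)) + K = K + o + o*(K + o))
(-31606/s(-122) + Y)/(q(-198, 97) - 43746) = (-31606/(12 - 122) - 7259)/((-198 + 97 + 97² - 198*97) - 43746) = (-31606/(-110) - 7259)/((-198 + 97 + 9409 - 19206) - 43746) = (-31606*(-1/110) - 7259)/(-9898 - 43746) = (15803/55 - 7259)/(-53644) = -383442/55*(-1/53644) = 191721/1475210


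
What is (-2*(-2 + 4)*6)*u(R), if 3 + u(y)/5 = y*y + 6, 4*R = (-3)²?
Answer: -1935/2 ≈ -967.50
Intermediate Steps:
R = 9/4 (R = (¼)*(-3)² = (¼)*9 = 9/4 ≈ 2.2500)
u(y) = 15 + 5*y² (u(y) = -15 + 5*(y*y + 6) = -15 + 5*(y² + 6) = -15 + 5*(6 + y²) = -15 + (30 + 5*y²) = 15 + 5*y²)
(-2*(-2 + 4)*6)*u(R) = (-2*(-2 + 4)*6)*(15 + 5*(9/4)²) = (-4*6)*(15 + 5*(81/16)) = (-2*12)*(15 + 405/16) = -24*645/16 = -1935/2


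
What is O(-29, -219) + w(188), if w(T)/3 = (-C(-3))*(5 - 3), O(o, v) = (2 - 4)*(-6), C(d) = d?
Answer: 30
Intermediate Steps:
O(o, v) = 12 (O(o, v) = -2*(-6) = 12)
w(T) = 18 (w(T) = 3*((-1*(-3))*(5 - 3)) = 3*(3*2) = 3*6 = 18)
O(-29, -219) + w(188) = 12 + 18 = 30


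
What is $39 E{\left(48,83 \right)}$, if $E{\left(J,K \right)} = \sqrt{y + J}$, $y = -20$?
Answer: $78 \sqrt{7} \approx 206.37$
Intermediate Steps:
$E{\left(J,K \right)} = \sqrt{-20 + J}$
$39 E{\left(48,83 \right)} = 39 \sqrt{-20 + 48} = 39 \sqrt{28} = 39 \cdot 2 \sqrt{7} = 78 \sqrt{7}$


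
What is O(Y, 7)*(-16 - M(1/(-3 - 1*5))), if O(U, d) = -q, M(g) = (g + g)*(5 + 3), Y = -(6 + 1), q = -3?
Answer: -42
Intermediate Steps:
Y = -7 (Y = -1*7 = -7)
M(g) = 16*g (M(g) = (2*g)*8 = 16*g)
O(U, d) = 3 (O(U, d) = -1*(-3) = 3)
O(Y, 7)*(-16 - M(1/(-3 - 1*5))) = 3*(-16 - 16/(-3 - 1*5)) = 3*(-16 - 16/(-3 - 5)) = 3*(-16 - 16/(-8)) = 3*(-16 - 16*(-1)/8) = 3*(-16 - 1*(-2)) = 3*(-16 + 2) = 3*(-14) = -42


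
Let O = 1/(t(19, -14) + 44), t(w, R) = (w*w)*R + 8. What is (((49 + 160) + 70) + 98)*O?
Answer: -377/5002 ≈ -0.075370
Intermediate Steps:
t(w, R) = 8 + R*w**2 (t(w, R) = w**2*R + 8 = R*w**2 + 8 = 8 + R*w**2)
O = -1/5002 (O = 1/((8 - 14*19**2) + 44) = 1/((8 - 14*361) + 44) = 1/((8 - 5054) + 44) = 1/(-5046 + 44) = 1/(-5002) = -1/5002 ≈ -0.00019992)
(((49 + 160) + 70) + 98)*O = (((49 + 160) + 70) + 98)*(-1/5002) = ((209 + 70) + 98)*(-1/5002) = (279 + 98)*(-1/5002) = 377*(-1/5002) = -377/5002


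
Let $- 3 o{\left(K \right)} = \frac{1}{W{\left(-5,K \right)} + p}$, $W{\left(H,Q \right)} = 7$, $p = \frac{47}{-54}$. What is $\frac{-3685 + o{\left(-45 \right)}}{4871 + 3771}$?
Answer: $- \frac{1219753}{2860502} \approx -0.42641$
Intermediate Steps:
$p = - \frac{47}{54}$ ($p = 47 \left(- \frac{1}{54}\right) = - \frac{47}{54} \approx -0.87037$)
$o{\left(K \right)} = - \frac{18}{331}$ ($o{\left(K \right)} = - \frac{1}{3 \left(7 - \frac{47}{54}\right)} = - \frac{1}{3 \cdot \frac{331}{54}} = \left(- \frac{1}{3}\right) \frac{54}{331} = - \frac{18}{331}$)
$\frac{-3685 + o{\left(-45 \right)}}{4871 + 3771} = \frac{-3685 - \frac{18}{331}}{4871 + 3771} = - \frac{1219753}{331 \cdot 8642} = \left(- \frac{1219753}{331}\right) \frac{1}{8642} = - \frac{1219753}{2860502}$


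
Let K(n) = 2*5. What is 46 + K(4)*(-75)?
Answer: -704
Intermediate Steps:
K(n) = 10
46 + K(4)*(-75) = 46 + 10*(-75) = 46 - 750 = -704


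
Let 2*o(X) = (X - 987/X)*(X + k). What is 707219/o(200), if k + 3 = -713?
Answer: -70721900/5032677 ≈ -14.053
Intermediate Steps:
k = -716 (k = -3 - 713 = -716)
o(X) = (-716 + X)*(X - 987/X)/2 (o(X) = ((X - 987/X)*(X - 716))/2 = ((X - 987/X)*(-716 + X))/2 = ((-716 + X)*(X - 987/X))/2 = (-716 + X)*(X - 987/X)/2)
707219/o(200) = 707219/(((1/2)*(706692 + 200*(-987 + 200**2 - 716*200))/200)) = 707219/(((1/2)*(1/200)*(706692 + 200*(-987 + 40000 - 143200)))) = 707219/(((1/2)*(1/200)*(706692 + 200*(-104187)))) = 707219/(((1/2)*(1/200)*(706692 - 20837400))) = 707219/(((1/2)*(1/200)*(-20130708))) = 707219/(-5032677/100) = 707219*(-100/5032677) = -70721900/5032677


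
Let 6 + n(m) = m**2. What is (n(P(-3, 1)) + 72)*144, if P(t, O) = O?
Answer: 9648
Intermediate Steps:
n(m) = -6 + m**2
(n(P(-3, 1)) + 72)*144 = ((-6 + 1**2) + 72)*144 = ((-6 + 1) + 72)*144 = (-5 + 72)*144 = 67*144 = 9648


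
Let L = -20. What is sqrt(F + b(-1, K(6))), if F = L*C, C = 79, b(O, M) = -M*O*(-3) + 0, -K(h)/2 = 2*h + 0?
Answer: 2*I*sqrt(377) ≈ 38.833*I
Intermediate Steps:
K(h) = -4*h (K(h) = -2*(2*h + 0) = -4*h)
b(O, M) = 3*M*O (b(O, M) = -(-3)*M*O + 0 = 3*M*O + 0 = 3*M*O)
F = -1580 (F = -20*79 = -1580)
sqrt(F + b(-1, K(6))) = sqrt(-1580 + 3*(-4*6)*(-1)) = sqrt(-1580 + 3*(-24)*(-1)) = sqrt(-1580 + 72) = sqrt(-1508) = 2*I*sqrt(377)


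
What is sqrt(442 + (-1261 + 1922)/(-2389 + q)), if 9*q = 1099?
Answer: sqrt(18023470)/202 ≈ 21.017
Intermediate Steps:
q = 1099/9 (q = (1/9)*1099 = 1099/9 ≈ 122.11)
sqrt(442 + (-1261 + 1922)/(-2389 + q)) = sqrt(442 + (-1261 + 1922)/(-2389 + 1099/9)) = sqrt(442 + 661/(-20402/9)) = sqrt(442 + 661*(-9/20402)) = sqrt(442 - 5949/20402) = sqrt(9011735/20402) = sqrt(18023470)/202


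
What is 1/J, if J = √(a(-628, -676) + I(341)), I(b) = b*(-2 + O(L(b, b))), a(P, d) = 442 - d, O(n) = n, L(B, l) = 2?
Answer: √1118/1118 ≈ 0.029907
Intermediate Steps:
I(b) = 0 (I(b) = b*(-2 + 2) = b*0 = 0)
J = √1118 (J = √((442 - 1*(-676)) + 0) = √((442 + 676) + 0) = √(1118 + 0) = √1118 ≈ 33.437)
1/J = 1/(√1118) = √1118/1118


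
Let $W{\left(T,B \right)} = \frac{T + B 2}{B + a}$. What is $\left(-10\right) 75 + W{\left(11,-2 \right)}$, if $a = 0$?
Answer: $- \frac{1507}{2} \approx -753.5$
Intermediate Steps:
$W{\left(T,B \right)} = \frac{T + 2 B}{B}$ ($W{\left(T,B \right)} = \frac{T + B 2}{B + 0} = \frac{T + 2 B}{B}$)
$\left(-10\right) 75 + W{\left(11,-2 \right)} = \left(-10\right) 75 + \left(2 + \frac{11}{-2}\right) = -750 + \left(2 + 11 \left(- \frac{1}{2}\right)\right) = -750 + \left(2 - \frac{11}{2}\right) = -750 - \frac{7}{2} = - \frac{1507}{2}$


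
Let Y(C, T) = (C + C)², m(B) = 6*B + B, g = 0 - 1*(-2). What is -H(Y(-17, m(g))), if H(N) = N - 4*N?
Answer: 3468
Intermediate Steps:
g = 2 (g = 0 + 2 = 2)
m(B) = 7*B
Y(C, T) = 4*C² (Y(C, T) = (2*C)² = 4*C²)
H(N) = -3*N
-H(Y(-17, m(g))) = -(-3)*4*(-17)² = -(-3)*4*289 = -(-3)*1156 = -1*(-3468) = 3468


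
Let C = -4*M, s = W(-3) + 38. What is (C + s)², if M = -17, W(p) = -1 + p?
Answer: 10404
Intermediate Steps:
s = 34 (s = (-1 - 3) + 38 = -4 + 38 = 34)
C = 68 (C = -4*(-17) = 68)
(C + s)² = (68 + 34)² = 102² = 10404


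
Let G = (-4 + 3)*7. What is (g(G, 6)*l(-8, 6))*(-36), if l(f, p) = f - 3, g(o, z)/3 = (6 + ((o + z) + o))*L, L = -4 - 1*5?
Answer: 21384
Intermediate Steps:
G = -7 (G = -1*7 = -7)
L = -9 (L = -4 - 5 = -9)
g(o, z) = -162 - 54*o - 27*z (g(o, z) = 3*((6 + ((o + z) + o))*(-9)) = 3*((6 + (z + 2*o))*(-9)) = 3*((6 + z + 2*o)*(-9)) = 3*(-54 - 18*o - 9*z) = -162 - 54*o - 27*z)
l(f, p) = -3 + f
(g(G, 6)*l(-8, 6))*(-36) = ((-162 - 54*(-7) - 27*6)*(-3 - 8))*(-36) = ((-162 + 378 - 162)*(-11))*(-36) = (54*(-11))*(-36) = -594*(-36) = 21384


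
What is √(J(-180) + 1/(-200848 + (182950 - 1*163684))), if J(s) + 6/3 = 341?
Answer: √11177515521854/181582 ≈ 18.412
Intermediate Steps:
J(s) = 339 (J(s) = -2 + 341 = 339)
√(J(-180) + 1/(-200848 + (182950 - 1*163684))) = √(339 + 1/(-200848 + (182950 - 1*163684))) = √(339 + 1/(-200848 + (182950 - 163684))) = √(339 + 1/(-200848 + 19266)) = √(339 + 1/(-181582)) = √(339 - 1/181582) = √(61556297/181582) = √11177515521854/181582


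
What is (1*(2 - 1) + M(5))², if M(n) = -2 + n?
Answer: 16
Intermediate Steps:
(1*(2 - 1) + M(5))² = (1*(2 - 1) + (-2 + 5))² = (1*1 + 3)² = (1 + 3)² = 4² = 16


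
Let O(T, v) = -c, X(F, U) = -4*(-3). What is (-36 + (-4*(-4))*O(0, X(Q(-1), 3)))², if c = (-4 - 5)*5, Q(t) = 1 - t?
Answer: 467856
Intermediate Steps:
X(F, U) = 12
c = -45 (c = -9*5 = -45)
O(T, v) = 45 (O(T, v) = -1*(-45) = 45)
(-36 + (-4*(-4))*O(0, X(Q(-1), 3)))² = (-36 - 4*(-4)*45)² = (-36 + 16*45)² = (-36 + 720)² = 684² = 467856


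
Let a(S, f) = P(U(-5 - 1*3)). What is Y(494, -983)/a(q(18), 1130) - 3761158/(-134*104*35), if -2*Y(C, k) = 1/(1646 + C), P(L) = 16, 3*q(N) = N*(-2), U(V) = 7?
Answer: 3219545151/417522560 ≈ 7.7111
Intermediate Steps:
q(N) = -2*N/3 (q(N) = (N*(-2))/3 = (-2*N)/3 = -2*N/3)
a(S, f) = 16
Y(C, k) = -1/(2*(1646 + C))
Y(494, -983)/a(q(18), 1130) - 3761158/(-134*104*35) = -1/(3292 + 2*494)/16 - 3761158/(-134*104*35) = -1/(3292 + 988)*(1/16) - 3761158/((-13936*35)) = -1/4280*(1/16) - 3761158/(-487760) = -1*1/4280*(1/16) - 3761158*(-1/487760) = -1/4280*1/16 + 1880579/243880 = -1/68480 + 1880579/243880 = 3219545151/417522560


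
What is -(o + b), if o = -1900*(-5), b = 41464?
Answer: -50964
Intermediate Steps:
o = 9500
-(o + b) = -(9500 + 41464) = -1*50964 = -50964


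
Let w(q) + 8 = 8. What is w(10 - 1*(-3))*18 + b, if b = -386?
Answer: -386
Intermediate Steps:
w(q) = 0 (w(q) = -8 + 8 = 0)
w(10 - 1*(-3))*18 + b = 0*18 - 386 = 0 - 386 = -386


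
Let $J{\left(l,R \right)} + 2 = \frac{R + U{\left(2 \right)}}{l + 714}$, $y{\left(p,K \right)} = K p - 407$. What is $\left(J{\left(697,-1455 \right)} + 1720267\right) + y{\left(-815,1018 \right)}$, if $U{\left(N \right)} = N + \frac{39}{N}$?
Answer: $\frac{2512107669}{2822} \approx 8.9019 \cdot 10^{5}$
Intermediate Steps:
$y{\left(p,K \right)} = -407 + K p$
$J{\left(l,R \right)} = -2 + \frac{\frac{43}{2} + R}{714 + l}$ ($J{\left(l,R \right)} = -2 + \frac{R + \left(2 + \frac{39}{2}\right)}{l + 714} = -2 + \frac{R + \left(2 + 39 \cdot \frac{1}{2}\right)}{714 + l} = -2 + \frac{R + \left(2 + \frac{39}{2}\right)}{714 + l} = -2 + \frac{R + \frac{43}{2}}{714 + l} = -2 + \frac{\frac{43}{2} + R}{714 + l}$)
$\left(J{\left(697,-1455 \right)} + 1720267\right) + y{\left(-815,1018 \right)} = \left(\frac{- \frac{2813}{2} - 1455 - 1394}{714 + 697} + 1720267\right) + \left(-407 + 1018 \left(-815\right)\right) = \left(\frac{- \frac{2813}{2} - 1455 - 1394}{1411} + 1720267\right) - 830077 = \left(\frac{1}{1411} \left(- \frac{8511}{2}\right) + 1720267\right) - 830077 = \left(- \frac{8511}{2822} + 1720267\right) - 830077 = \frac{4854584963}{2822} - 830077 = \frac{2512107669}{2822}$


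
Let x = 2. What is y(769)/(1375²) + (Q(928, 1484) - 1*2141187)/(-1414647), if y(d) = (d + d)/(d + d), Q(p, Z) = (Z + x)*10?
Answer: 4020088399022/2674566984375 ≈ 1.5031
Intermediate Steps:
Q(p, Z) = 20 + 10*Z (Q(p, Z) = (Z + 2)*10 = (2 + Z)*10 = 20 + 10*Z)
y(d) = 1 (y(d) = (2*d)/((2*d)) = (2*d)*(1/(2*d)) = 1)
y(769)/(1375²) + (Q(928, 1484) - 1*2141187)/(-1414647) = 1/1375² + ((20 + 10*1484) - 1*2141187)/(-1414647) = 1/1890625 + ((20 + 14840) - 2141187)*(-1/1414647) = 1*(1/1890625) + (14860 - 2141187)*(-1/1414647) = 1/1890625 - 2126327*(-1/1414647) = 1/1890625 + 2126327/1414647 = 4020088399022/2674566984375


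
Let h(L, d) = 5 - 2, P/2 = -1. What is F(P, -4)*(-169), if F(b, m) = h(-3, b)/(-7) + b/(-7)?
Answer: 169/7 ≈ 24.143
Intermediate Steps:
P = -2 (P = 2*(-1) = -2)
h(L, d) = 3
F(b, m) = -3/7 - b/7 (F(b, m) = 3/(-7) + b/(-7) = 3*(-1/7) + b*(-1/7) = -3/7 - b/7)
F(P, -4)*(-169) = (-3/7 - 1/7*(-2))*(-169) = (-3/7 + 2/7)*(-169) = -1/7*(-169) = 169/7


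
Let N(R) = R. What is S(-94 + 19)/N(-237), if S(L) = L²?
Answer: -1875/79 ≈ -23.734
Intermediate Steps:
S(-94 + 19)/N(-237) = (-94 + 19)²/(-237) = (-75)²*(-1/237) = 5625*(-1/237) = -1875/79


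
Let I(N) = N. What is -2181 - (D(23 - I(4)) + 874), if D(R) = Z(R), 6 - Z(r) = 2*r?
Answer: -3023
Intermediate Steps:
Z(r) = 6 - 2*r
D(R) = 6 - 2*R
-2181 - (D(23 - I(4)) + 874) = -2181 - ((6 - 2*(23 - 1*4)) + 874) = -2181 - ((6 - 2*(23 - 4)) + 874) = -2181 - ((6 - 2*19) + 874) = -2181 - ((6 - 38) + 874) = -2181 - (-32 + 874) = -2181 - 1*842 = -2181 - 842 = -3023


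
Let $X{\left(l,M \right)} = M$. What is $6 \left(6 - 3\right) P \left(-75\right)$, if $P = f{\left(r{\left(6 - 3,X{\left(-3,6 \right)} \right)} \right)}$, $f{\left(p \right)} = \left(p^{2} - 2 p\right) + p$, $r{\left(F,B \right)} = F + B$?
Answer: $-97200$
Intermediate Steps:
$r{\left(F,B \right)} = B + F$
$f{\left(p \right)} = p^{2} - p$
$P = 72$ ($P = \left(6 + \left(6 - 3\right)\right) \left(-1 + \left(6 + \left(6 - 3\right)\right)\right) = \left(6 + 3\right) \left(-1 + \left(6 + 3\right)\right) = 9 \left(-1 + 9\right) = 9 \cdot 8 = 72$)
$6 \left(6 - 3\right) P \left(-75\right) = 6 \left(6 - 3\right) 72 \left(-75\right) = 6 \cdot 3 \cdot 72 \left(-75\right) = 18 \cdot 72 \left(-75\right) = 1296 \left(-75\right) = -97200$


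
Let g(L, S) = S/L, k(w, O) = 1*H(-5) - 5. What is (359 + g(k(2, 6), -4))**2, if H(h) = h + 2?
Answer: 516961/4 ≈ 1.2924e+5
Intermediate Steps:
H(h) = 2 + h
k(w, O) = -8 (k(w, O) = 1*(2 - 5) - 5 = 1*(-3) - 5 = -3 - 5 = -8)
(359 + g(k(2, 6), -4))**2 = (359 - 4/(-8))**2 = (359 - 4*(-1/8))**2 = (359 + 1/2)**2 = (719/2)**2 = 516961/4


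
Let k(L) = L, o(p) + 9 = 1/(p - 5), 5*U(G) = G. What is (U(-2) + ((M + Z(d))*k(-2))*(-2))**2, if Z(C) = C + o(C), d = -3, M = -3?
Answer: 370881/100 ≈ 3708.8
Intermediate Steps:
U(G) = G/5
o(p) = -9 + 1/(-5 + p) (o(p) = -9 + 1/(p - 5) = -9 + 1/(-5 + p))
Z(C) = C + (46 - 9*C)/(-5 + C)
(U(-2) + ((M + Z(d))*k(-2))*(-2))**2 = ((1/5)*(-2) + ((-3 + (46 + (-3)**2 - 14*(-3))/(-5 - 3))*(-2))*(-2))**2 = (-2/5 + ((-3 + (46 + 9 + 42)/(-8))*(-2))*(-2))**2 = (-2/5 + ((-3 - 1/8*97)*(-2))*(-2))**2 = (-2/5 + ((-3 - 97/8)*(-2))*(-2))**2 = (-2/5 - 121/8*(-2)*(-2))**2 = (-2/5 + (121/4)*(-2))**2 = (-2/5 - 121/2)**2 = (-609/10)**2 = 370881/100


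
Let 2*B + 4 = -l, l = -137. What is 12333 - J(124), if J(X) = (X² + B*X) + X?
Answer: -11413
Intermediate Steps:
B = 133/2 (B = -2 + (-1*(-137))/2 = -2 + (½)*137 = -2 + 137/2 = 133/2 ≈ 66.500)
J(X) = X² + 135*X/2 (J(X) = (X² + 133*X/2) + X = X² + 135*X/2)
12333 - J(124) = 12333 - 124*(135 + 2*124)/2 = 12333 - 124*(135 + 248)/2 = 12333 - 124*383/2 = 12333 - 1*23746 = 12333 - 23746 = -11413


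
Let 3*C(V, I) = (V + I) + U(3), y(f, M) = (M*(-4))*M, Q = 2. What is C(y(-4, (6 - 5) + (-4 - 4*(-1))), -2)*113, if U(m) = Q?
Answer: -452/3 ≈ -150.67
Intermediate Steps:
U(m) = 2
y(f, M) = -4*M² (y(f, M) = (-4*M)*M = -4*M²)
C(V, I) = ⅔ + I/3 + V/3 (C(V, I) = ((V + I) + 2)/3 = ((I + V) + 2)/3 = (2 + I + V)/3 = ⅔ + I/3 + V/3)
C(y(-4, (6 - 5) + (-4 - 4*(-1))), -2)*113 = (⅔ + (⅓)*(-2) + (-4*((6 - 5) + (-4 - 4*(-1)))²)/3)*113 = (⅔ - ⅔ + (-4*(1 + (-4 + 4))²)/3)*113 = (⅔ - ⅔ + (-4*(1 + 0)²)/3)*113 = (⅔ - ⅔ + (-4*1²)/3)*113 = (⅔ - ⅔ + (-4*1)/3)*113 = (⅔ - ⅔ + (⅓)*(-4))*113 = (⅔ - ⅔ - 4/3)*113 = -4/3*113 = -452/3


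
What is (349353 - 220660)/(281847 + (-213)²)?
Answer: 128693/327216 ≈ 0.39330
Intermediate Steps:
(349353 - 220660)/(281847 + (-213)²) = 128693/(281847 + 45369) = 128693/327216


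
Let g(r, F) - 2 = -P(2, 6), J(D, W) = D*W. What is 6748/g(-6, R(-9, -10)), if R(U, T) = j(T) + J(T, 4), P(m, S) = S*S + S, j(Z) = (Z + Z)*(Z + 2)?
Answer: -1687/10 ≈ -168.70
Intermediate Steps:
j(Z) = 2*Z*(2 + Z) (j(Z) = (2*Z)*(2 + Z) = 2*Z*(2 + Z))
P(m, S) = S + S² (P(m, S) = S² + S = S + S²)
R(U, T) = 4*T + 2*T*(2 + T) (R(U, T) = 2*T*(2 + T) + T*4 = 2*T*(2 + T) + 4*T = 4*T + 2*T*(2 + T))
g(r, F) = -40 (g(r, F) = 2 - 6*(1 + 6) = 2 - 6*7 = 2 - 1*42 = 2 - 42 = -40)
6748/g(-6, R(-9, -10)) = 6748/(-40) = 6748*(-1/40) = -1687/10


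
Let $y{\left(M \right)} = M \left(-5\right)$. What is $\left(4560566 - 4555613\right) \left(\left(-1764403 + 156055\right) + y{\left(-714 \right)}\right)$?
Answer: $-7948465434$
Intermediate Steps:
$y{\left(M \right)} = - 5 M$
$\left(4560566 - 4555613\right) \left(\left(-1764403 + 156055\right) + y{\left(-714 \right)}\right) = \left(4560566 - 4555613\right) \left(\left(-1764403 + 156055\right) - -3570\right) = 4953 \left(-1608348 + 3570\right) = 4953 \left(-1604778\right) = -7948465434$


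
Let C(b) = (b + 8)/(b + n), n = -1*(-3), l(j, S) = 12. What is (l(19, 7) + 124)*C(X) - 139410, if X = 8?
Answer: -1531334/11 ≈ -1.3921e+5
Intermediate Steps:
n = 3
C(b) = (8 + b)/(3 + b) (C(b) = (b + 8)/(b + 3) = (8 + b)/(3 + b))
(l(19, 7) + 124)*C(X) - 139410 = (12 + 124)*((8 + 8)/(3 + 8)) - 139410 = 136*(16/11) - 139410 = 2176/11 - 139410 = -1531334/11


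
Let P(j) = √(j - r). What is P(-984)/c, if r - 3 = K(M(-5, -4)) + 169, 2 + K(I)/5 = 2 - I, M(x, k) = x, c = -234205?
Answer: -I*√1181/234205 ≈ -0.00014673*I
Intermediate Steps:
K(I) = -5*I (K(I) = -10 + 5*(2 - I) = -10 + (10 - 5*I) = -5*I)
r = 197 (r = 3 + (-5*(-5) + 169) = 3 + (25 + 169) = 3 + 194 = 197)
P(j) = √(-197 + j) (P(j) = √(j - 1*197) = √(j - 197) = √(-197 + j))
P(-984)/c = √(-197 - 984)/(-234205) = √(-1181)*(-1/234205) = (I*√1181)*(-1/234205) = -I*√1181/234205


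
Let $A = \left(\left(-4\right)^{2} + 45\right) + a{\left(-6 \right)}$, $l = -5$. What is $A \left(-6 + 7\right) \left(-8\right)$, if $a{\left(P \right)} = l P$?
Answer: $-728$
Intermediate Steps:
$a{\left(P \right)} = - 5 P$
$A = 91$ ($A = \left(\left(-4\right)^{2} + 45\right) - -30 = \left(16 + 45\right) + 30 = 61 + 30 = 91$)
$A \left(-6 + 7\right) \left(-8\right) = 91 \left(-6 + 7\right) \left(-8\right) = 91 \cdot 1 \left(-8\right) = 91 \left(-8\right) = -728$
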